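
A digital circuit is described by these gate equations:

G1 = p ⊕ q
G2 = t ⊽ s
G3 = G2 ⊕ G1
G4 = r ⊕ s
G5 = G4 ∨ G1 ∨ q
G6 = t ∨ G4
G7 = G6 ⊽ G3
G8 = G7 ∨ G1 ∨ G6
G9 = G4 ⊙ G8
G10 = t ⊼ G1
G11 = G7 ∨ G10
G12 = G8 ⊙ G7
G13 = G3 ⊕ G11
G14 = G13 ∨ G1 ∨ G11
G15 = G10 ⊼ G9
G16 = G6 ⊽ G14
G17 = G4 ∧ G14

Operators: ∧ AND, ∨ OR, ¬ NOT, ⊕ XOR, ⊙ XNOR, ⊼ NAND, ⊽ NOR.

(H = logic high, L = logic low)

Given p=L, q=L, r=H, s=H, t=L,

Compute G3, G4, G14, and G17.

G1 = p XOR q = L XOR L = L
G2 = t NOR s = L NOR H = L
G3 = G2 XOR G1 = L XOR L = L
G4 = r XOR s = H XOR H = L
G6 = t OR G4 = L OR L = L
G7 = G6 NOR G3 = L NOR L = H
G10 = t NAND G1 = L NAND L = H
G11 = G7 OR G10 = H OR H = H
G13 = G3 XOR G11 = L XOR H = H
G14 = G13 OR G1 OR G11 = H OR L OR H = H
G17 = G4 AND G14 = L AND H = L

G3 = L, G4 = L, G14 = H, G17 = L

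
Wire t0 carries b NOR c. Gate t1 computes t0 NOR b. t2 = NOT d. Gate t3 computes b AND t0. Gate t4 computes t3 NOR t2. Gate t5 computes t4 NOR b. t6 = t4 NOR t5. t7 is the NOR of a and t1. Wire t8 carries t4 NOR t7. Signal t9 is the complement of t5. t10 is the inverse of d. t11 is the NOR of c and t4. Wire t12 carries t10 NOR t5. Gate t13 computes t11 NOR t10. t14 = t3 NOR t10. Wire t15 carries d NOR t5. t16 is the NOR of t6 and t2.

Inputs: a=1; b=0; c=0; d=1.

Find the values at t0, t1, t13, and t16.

t0 = b NOR c = 0 NOR 0 = 1
t1 = t0 NOR b = 1 NOR 0 = 0
t2 = NOT d = NOT 1 = 0
t3 = b AND t0 = 0 AND 1 = 0
t4 = t3 NOR t2 = 0 NOR 0 = 1
t5 = t4 NOR b = 1 NOR 0 = 0
t6 = t4 NOR t5 = 1 NOR 0 = 0
t10 = NOT d = NOT 1 = 0
t11 = c NOR t4 = 0 NOR 1 = 0
t13 = t11 NOR t10 = 0 NOR 0 = 1
t16 = t6 NOR t2 = 0 NOR 0 = 1

t0 = 1  t1 = 0  t13 = 1  t16 = 1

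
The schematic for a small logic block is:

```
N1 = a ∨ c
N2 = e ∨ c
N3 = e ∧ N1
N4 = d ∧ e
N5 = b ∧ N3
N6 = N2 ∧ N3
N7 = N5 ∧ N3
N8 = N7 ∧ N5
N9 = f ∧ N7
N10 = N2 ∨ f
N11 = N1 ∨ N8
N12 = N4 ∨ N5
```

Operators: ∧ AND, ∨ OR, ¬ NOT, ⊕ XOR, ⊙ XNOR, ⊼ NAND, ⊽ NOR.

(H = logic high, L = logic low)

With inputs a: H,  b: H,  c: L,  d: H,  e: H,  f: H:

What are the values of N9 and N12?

N9 = H, N12 = H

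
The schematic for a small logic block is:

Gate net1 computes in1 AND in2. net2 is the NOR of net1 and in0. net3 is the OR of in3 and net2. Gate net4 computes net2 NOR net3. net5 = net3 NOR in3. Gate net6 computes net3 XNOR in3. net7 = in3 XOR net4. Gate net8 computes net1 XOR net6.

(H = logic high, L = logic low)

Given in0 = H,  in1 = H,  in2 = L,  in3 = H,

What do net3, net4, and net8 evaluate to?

net3 = H, net4 = L, net8 = H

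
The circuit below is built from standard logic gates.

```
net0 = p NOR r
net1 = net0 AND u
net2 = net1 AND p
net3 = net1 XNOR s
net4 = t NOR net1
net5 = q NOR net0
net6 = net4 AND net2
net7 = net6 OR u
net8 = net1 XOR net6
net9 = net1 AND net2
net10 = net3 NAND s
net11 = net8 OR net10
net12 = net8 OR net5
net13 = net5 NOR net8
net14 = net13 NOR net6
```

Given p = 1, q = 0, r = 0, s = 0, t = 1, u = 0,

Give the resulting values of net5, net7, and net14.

net5 = 1; net7 = 0; net14 = 1

net0 = p NOR r = 1 NOR 0 = 0
net1 = net0 AND u = 0 AND 0 = 0
net2 = net1 AND p = 0 AND 1 = 0
net4 = t NOR net1 = 1 NOR 0 = 0
net5 = q NOR net0 = 0 NOR 0 = 1
net6 = net4 AND net2 = 0 AND 0 = 0
net7 = net6 OR u = 0 OR 0 = 0
net8 = net1 XOR net6 = 0 XOR 0 = 0
net13 = net5 NOR net8 = 1 NOR 0 = 0
net14 = net13 NOR net6 = 0 NOR 0 = 1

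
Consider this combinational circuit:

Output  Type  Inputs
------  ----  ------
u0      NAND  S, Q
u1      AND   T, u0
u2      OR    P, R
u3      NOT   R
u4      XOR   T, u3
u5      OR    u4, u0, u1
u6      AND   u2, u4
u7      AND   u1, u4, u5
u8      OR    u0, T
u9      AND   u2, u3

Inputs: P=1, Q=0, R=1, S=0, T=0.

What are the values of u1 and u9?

u1 = 0; u9 = 0

u0 = S NAND Q = 0 NAND 0 = 1
u1 = T AND u0 = 0 AND 1 = 0
u2 = P OR R = 1 OR 1 = 1
u3 = NOT R = NOT 1 = 0
u9 = u2 AND u3 = 1 AND 0 = 0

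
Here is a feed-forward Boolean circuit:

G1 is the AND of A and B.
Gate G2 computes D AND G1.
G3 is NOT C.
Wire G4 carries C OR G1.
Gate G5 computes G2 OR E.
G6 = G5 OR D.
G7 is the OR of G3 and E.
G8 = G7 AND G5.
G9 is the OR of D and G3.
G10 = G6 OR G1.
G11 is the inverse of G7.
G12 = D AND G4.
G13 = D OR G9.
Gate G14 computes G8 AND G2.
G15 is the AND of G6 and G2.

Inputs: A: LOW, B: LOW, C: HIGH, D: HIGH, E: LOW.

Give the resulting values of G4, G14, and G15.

G4 = HIGH, G14 = LOW, G15 = LOW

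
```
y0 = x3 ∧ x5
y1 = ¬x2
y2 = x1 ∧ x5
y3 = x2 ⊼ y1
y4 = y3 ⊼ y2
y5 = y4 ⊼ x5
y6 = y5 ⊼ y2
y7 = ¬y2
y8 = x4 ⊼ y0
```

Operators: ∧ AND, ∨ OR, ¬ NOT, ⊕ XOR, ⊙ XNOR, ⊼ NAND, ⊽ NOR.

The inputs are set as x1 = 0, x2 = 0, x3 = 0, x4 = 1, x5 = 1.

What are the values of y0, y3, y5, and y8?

y0 = x3 AND x5 = 0 AND 1 = 0
y1 = NOT x2 = NOT 0 = 1
y2 = x1 AND x5 = 0 AND 1 = 0
y3 = x2 NAND y1 = 0 NAND 1 = 1
y4 = y3 NAND y2 = 1 NAND 0 = 1
y5 = y4 NAND x5 = 1 NAND 1 = 0
y8 = x4 NAND y0 = 1 NAND 0 = 1

y0 = 0; y3 = 1; y5 = 0; y8 = 1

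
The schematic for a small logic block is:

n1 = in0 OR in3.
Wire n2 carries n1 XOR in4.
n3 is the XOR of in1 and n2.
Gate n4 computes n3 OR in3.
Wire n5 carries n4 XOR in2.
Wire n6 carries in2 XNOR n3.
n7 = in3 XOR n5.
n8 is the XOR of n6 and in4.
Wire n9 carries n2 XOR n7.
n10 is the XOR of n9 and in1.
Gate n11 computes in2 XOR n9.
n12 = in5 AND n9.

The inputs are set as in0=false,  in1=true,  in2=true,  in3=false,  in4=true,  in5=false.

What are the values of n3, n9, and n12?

n3 = false, n9 = false, n12 = false

n1 = in0 OR in3 = false OR false = false
n2 = n1 XOR in4 = false XOR true = true
n3 = in1 XOR n2 = true XOR true = false
n4 = n3 OR in3 = false OR false = false
n5 = n4 XOR in2 = false XOR true = true
n7 = in3 XOR n5 = false XOR true = true
n9 = n2 XOR n7 = true XOR true = false
n12 = in5 AND n9 = false AND false = false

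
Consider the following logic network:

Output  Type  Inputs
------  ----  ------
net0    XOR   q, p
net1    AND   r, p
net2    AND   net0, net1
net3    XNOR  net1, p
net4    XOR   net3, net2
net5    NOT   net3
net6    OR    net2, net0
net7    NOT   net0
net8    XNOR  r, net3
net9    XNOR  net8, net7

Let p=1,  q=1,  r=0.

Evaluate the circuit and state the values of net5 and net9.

net0 = q XOR p = 1 XOR 1 = 0
net1 = r AND p = 0 AND 1 = 0
net3 = net1 XNOR p = 0 XNOR 1 = 0
net5 = NOT net3 = NOT 0 = 1
net7 = NOT net0 = NOT 0 = 1
net8 = r XNOR net3 = 0 XNOR 0 = 1
net9 = net8 XNOR net7 = 1 XNOR 1 = 1

net5 = 1, net9 = 1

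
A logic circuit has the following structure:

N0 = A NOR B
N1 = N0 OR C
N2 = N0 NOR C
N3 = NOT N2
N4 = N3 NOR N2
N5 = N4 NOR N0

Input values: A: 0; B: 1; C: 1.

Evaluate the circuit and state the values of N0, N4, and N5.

N0 = A NOR B = 0 NOR 1 = 0
N2 = N0 NOR C = 0 NOR 1 = 0
N3 = NOT N2 = NOT 0 = 1
N4 = N3 NOR N2 = 1 NOR 0 = 0
N5 = N4 NOR N0 = 0 NOR 0 = 1

N0 = 0; N4 = 0; N5 = 1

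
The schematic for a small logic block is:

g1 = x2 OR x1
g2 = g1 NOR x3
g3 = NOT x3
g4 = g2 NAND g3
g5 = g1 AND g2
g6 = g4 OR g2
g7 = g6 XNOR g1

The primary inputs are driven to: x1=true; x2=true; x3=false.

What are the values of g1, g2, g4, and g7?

g1 = x2 OR x1 = true OR true = true
g2 = g1 NOR x3 = true NOR false = false
g3 = NOT x3 = NOT false = true
g4 = g2 NAND g3 = false NAND true = true
g6 = g4 OR g2 = true OR false = true
g7 = g6 XNOR g1 = true XNOR true = true

g1 = true, g2 = false, g4 = true, g7 = true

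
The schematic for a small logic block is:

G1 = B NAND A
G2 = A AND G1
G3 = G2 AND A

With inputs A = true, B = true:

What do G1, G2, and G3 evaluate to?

G1 = B NAND A = true NAND true = false
G2 = A AND G1 = true AND false = false
G3 = G2 AND A = false AND true = false

G1 = false  G2 = false  G3 = false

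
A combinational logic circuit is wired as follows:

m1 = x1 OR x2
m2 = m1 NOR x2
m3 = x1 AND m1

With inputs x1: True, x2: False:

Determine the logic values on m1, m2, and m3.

m1 = True, m2 = False, m3 = True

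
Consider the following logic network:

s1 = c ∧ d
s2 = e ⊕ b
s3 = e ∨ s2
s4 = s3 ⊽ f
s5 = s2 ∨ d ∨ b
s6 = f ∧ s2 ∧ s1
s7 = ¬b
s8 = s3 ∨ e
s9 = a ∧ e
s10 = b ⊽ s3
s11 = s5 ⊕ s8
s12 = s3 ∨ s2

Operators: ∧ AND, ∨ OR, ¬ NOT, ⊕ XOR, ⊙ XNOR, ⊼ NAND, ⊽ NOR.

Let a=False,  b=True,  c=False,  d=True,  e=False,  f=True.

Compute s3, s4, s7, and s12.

s3 = True  s4 = False  s7 = False  s12 = True

s2 = e XOR b = False XOR True = True
s3 = e OR s2 = False OR True = True
s4 = s3 NOR f = True NOR True = False
s7 = NOT b = NOT True = False
s12 = s3 OR s2 = True OR True = True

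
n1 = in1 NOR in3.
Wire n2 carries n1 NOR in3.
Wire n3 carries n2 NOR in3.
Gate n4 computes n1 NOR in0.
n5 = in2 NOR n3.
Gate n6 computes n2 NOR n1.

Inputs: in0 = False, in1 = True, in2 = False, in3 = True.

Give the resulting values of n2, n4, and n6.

n2 = False; n4 = True; n6 = True

n1 = in1 NOR in3 = True NOR True = False
n2 = n1 NOR in3 = False NOR True = False
n4 = n1 NOR in0 = False NOR False = True
n6 = n2 NOR n1 = False NOR False = True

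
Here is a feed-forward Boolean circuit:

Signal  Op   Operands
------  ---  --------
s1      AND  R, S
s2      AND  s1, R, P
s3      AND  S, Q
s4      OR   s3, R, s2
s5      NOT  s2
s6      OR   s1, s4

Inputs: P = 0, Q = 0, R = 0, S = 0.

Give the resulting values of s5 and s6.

s5 = 1; s6 = 0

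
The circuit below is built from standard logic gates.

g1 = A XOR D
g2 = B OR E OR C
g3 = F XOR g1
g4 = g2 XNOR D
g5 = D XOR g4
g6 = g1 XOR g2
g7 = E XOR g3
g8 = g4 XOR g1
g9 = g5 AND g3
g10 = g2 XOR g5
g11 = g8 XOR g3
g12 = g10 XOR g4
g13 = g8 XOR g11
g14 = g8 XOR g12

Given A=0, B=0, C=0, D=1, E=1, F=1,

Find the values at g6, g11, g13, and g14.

g6 = 0  g11 = 0  g13 = 0  g14 = 0

g1 = A XOR D = 0 XOR 1 = 1
g2 = B OR E OR C = 0 OR 1 OR 0 = 1
g3 = F XOR g1 = 1 XOR 1 = 0
g4 = g2 XNOR D = 1 XNOR 1 = 1
g5 = D XOR g4 = 1 XOR 1 = 0
g6 = g1 XOR g2 = 1 XOR 1 = 0
g8 = g4 XOR g1 = 1 XOR 1 = 0
g10 = g2 XOR g5 = 1 XOR 0 = 1
g11 = g8 XOR g3 = 0 XOR 0 = 0
g12 = g10 XOR g4 = 1 XOR 1 = 0
g13 = g8 XOR g11 = 0 XOR 0 = 0
g14 = g8 XOR g12 = 0 XOR 0 = 0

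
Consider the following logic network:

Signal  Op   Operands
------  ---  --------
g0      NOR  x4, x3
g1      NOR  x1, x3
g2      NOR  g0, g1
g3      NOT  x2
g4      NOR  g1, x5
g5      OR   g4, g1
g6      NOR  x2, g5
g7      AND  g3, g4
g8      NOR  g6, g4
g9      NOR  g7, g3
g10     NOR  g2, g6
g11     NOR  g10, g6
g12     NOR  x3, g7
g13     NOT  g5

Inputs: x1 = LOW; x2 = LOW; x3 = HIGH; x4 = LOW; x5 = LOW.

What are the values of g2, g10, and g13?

g2 = HIGH, g10 = LOW, g13 = LOW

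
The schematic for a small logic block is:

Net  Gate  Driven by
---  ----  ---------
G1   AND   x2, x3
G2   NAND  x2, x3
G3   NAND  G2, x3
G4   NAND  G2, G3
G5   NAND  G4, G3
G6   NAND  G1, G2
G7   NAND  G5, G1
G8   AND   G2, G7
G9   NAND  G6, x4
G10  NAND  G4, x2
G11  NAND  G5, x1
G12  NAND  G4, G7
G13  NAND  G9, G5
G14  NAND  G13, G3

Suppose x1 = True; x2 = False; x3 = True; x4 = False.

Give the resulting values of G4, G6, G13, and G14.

G4 = True, G6 = True, G13 = False, G14 = True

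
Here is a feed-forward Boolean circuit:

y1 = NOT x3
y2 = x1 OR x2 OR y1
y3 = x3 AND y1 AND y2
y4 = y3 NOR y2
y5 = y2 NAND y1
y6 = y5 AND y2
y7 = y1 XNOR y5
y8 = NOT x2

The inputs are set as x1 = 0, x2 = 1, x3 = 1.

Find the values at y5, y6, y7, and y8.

y1 = NOT x3 = NOT 1 = 0
y2 = x1 OR x2 OR y1 = 0 OR 1 OR 0 = 1
y5 = y2 NAND y1 = 1 NAND 0 = 1
y6 = y5 AND y2 = 1 AND 1 = 1
y7 = y1 XNOR y5 = 0 XNOR 1 = 0
y8 = NOT x2 = NOT 1 = 0

y5 = 1, y6 = 1, y7 = 0, y8 = 0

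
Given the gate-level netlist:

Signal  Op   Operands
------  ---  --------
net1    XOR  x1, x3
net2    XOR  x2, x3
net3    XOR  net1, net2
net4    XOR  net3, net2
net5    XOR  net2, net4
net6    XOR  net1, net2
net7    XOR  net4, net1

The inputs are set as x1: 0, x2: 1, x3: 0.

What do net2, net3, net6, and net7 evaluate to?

net1 = x1 XOR x3 = 0 XOR 0 = 0
net2 = x2 XOR x3 = 1 XOR 0 = 1
net3 = net1 XOR net2 = 0 XOR 1 = 1
net4 = net3 XOR net2 = 1 XOR 1 = 0
net6 = net1 XOR net2 = 0 XOR 1 = 1
net7 = net4 XOR net1 = 0 XOR 0 = 0

net2 = 1  net3 = 1  net6 = 1  net7 = 0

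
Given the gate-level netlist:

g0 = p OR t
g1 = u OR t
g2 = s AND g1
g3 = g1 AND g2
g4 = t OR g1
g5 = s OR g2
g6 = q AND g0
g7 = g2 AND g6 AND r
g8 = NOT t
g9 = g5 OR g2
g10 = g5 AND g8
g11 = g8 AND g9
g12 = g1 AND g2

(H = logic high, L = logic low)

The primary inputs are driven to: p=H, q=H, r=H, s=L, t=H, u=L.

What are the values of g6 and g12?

g6 = H; g12 = L

g0 = p OR t = H OR H = H
g1 = u OR t = L OR H = H
g2 = s AND g1 = L AND H = L
g6 = q AND g0 = H AND H = H
g12 = g1 AND g2 = H AND L = L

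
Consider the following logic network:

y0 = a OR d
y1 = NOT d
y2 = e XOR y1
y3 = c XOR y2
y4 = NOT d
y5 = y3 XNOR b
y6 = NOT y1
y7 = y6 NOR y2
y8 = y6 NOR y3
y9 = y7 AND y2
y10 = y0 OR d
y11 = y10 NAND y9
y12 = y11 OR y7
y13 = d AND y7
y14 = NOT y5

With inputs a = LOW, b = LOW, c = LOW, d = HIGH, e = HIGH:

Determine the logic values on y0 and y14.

y0 = HIGH, y14 = HIGH

y0 = a OR d = LOW OR HIGH = HIGH
y1 = NOT d = NOT HIGH = LOW
y2 = e XOR y1 = HIGH XOR LOW = HIGH
y3 = c XOR y2 = LOW XOR HIGH = HIGH
y5 = y3 XNOR b = HIGH XNOR LOW = LOW
y14 = NOT y5 = NOT LOW = HIGH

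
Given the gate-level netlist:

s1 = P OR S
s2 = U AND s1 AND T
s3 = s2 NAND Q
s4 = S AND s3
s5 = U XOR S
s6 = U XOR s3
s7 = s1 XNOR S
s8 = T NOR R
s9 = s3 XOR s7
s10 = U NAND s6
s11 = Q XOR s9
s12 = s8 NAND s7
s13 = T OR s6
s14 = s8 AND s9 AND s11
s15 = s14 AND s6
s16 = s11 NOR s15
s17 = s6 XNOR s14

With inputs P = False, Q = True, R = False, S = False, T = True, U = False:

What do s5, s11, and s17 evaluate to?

s5 = False  s11 = True  s17 = False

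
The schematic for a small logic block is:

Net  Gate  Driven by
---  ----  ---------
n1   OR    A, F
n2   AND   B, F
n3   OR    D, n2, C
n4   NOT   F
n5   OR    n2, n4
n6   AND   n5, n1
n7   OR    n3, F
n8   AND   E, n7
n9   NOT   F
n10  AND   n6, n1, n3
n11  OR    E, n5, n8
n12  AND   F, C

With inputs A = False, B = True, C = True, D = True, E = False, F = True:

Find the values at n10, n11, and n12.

n1 = A OR F = False OR True = True
n2 = B AND F = True AND True = True
n3 = D OR n2 OR C = True OR True OR True = True
n4 = NOT F = NOT True = False
n5 = n2 OR n4 = True OR False = True
n6 = n5 AND n1 = True AND True = True
n7 = n3 OR F = True OR True = True
n8 = E AND n7 = False AND True = False
n10 = n6 AND n1 AND n3 = True AND True AND True = True
n11 = E OR n5 OR n8 = False OR True OR False = True
n12 = F AND C = True AND True = True

n10 = True, n11 = True, n12 = True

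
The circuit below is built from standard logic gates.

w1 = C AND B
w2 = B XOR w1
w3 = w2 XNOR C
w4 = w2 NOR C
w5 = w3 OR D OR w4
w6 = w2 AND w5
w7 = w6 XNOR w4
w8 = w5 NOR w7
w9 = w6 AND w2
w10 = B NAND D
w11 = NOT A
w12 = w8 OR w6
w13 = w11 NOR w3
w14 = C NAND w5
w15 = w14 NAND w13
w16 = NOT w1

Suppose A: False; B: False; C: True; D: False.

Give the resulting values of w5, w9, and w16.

w5 = False; w9 = False; w16 = True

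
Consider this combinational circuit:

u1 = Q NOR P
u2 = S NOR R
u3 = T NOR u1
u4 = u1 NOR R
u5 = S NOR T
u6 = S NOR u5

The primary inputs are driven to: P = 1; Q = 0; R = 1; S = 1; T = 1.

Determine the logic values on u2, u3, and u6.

u1 = Q NOR P = 0 NOR 1 = 0
u2 = S NOR R = 1 NOR 1 = 0
u3 = T NOR u1 = 1 NOR 0 = 0
u5 = S NOR T = 1 NOR 1 = 0
u6 = S NOR u5 = 1 NOR 0 = 0

u2 = 0; u3 = 0; u6 = 0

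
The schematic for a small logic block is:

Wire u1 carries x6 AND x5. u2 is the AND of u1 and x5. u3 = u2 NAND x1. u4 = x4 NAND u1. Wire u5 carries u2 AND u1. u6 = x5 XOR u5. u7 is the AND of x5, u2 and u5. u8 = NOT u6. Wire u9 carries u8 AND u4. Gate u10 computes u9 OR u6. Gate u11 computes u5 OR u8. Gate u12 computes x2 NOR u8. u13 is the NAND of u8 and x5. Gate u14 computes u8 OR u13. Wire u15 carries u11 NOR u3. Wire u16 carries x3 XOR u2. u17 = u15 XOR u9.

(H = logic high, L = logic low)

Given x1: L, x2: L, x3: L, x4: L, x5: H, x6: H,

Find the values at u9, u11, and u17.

u9 = H, u11 = H, u17 = H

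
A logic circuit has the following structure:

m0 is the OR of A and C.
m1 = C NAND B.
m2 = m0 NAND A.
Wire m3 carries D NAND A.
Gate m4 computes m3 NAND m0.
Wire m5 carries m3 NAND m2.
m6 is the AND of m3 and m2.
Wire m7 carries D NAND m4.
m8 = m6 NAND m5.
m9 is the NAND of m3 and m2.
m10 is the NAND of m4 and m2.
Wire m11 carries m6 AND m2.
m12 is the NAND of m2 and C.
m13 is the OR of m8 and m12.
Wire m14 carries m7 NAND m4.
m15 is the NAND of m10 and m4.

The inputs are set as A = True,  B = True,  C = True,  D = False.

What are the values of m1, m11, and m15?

m1 = False  m11 = False  m15 = True

m0 = A OR C = True OR True = True
m1 = C NAND B = True NAND True = False
m2 = m0 NAND A = True NAND True = False
m3 = D NAND A = False NAND True = True
m4 = m3 NAND m0 = True NAND True = False
m6 = m3 AND m2 = True AND False = False
m10 = m4 NAND m2 = False NAND False = True
m11 = m6 AND m2 = False AND False = False
m15 = m10 NAND m4 = True NAND False = True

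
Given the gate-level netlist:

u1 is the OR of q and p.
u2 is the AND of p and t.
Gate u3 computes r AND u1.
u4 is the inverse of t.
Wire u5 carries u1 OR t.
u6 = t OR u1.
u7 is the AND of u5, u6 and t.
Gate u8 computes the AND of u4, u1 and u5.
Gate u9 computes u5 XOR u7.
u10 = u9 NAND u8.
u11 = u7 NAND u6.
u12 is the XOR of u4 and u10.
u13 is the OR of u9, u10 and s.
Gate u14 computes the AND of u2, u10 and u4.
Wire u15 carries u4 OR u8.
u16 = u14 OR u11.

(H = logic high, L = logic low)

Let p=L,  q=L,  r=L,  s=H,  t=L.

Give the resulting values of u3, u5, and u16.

u1 = q OR p = L OR L = L
u2 = p AND t = L AND L = L
u3 = r AND u1 = L AND L = L
u4 = NOT t = NOT L = H
u5 = u1 OR t = L OR L = L
u6 = t OR u1 = L OR L = L
u7 = u5 AND u6 AND t = L AND L AND L = L
u8 = u4 AND u1 AND u5 = H AND L AND L = L
u9 = u5 XOR u7 = L XOR L = L
u10 = u9 NAND u8 = L NAND L = H
u11 = u7 NAND u6 = L NAND L = H
u14 = u2 AND u10 AND u4 = L AND H AND H = L
u16 = u14 OR u11 = L OR H = H

u3 = L, u5 = L, u16 = H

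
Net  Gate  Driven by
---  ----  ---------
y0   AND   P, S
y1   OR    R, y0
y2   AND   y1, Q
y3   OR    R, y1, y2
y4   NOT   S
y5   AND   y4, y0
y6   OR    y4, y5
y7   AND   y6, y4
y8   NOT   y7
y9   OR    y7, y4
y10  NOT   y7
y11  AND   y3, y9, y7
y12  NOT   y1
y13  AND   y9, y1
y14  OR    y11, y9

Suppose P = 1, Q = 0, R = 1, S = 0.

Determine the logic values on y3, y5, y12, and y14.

y0 = P AND S = 1 AND 0 = 0
y1 = R OR y0 = 1 OR 0 = 1
y2 = y1 AND Q = 1 AND 0 = 0
y3 = R OR y1 OR y2 = 1 OR 1 OR 0 = 1
y4 = NOT S = NOT 0 = 1
y5 = y4 AND y0 = 1 AND 0 = 0
y6 = y4 OR y5 = 1 OR 0 = 1
y7 = y6 AND y4 = 1 AND 1 = 1
y9 = y7 OR y4 = 1 OR 1 = 1
y11 = y3 AND y9 AND y7 = 1 AND 1 AND 1 = 1
y12 = NOT y1 = NOT 1 = 0
y14 = y11 OR y9 = 1 OR 1 = 1

y3 = 1; y5 = 0; y12 = 0; y14 = 1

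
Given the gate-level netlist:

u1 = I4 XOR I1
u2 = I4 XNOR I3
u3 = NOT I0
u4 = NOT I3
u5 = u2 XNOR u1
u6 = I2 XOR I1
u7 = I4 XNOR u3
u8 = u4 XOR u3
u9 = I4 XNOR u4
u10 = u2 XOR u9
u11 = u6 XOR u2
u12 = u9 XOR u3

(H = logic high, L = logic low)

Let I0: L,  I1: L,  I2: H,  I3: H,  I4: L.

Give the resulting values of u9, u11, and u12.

u9 = H, u11 = H, u12 = L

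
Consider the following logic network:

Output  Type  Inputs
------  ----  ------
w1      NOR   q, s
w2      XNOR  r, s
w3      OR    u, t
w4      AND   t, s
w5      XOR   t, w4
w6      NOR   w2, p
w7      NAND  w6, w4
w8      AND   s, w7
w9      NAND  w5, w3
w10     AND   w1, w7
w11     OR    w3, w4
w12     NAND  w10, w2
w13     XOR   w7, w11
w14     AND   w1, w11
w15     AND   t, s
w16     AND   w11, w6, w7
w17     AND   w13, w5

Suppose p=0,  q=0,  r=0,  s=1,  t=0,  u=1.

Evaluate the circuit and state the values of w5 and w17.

w5 = 0; w17 = 0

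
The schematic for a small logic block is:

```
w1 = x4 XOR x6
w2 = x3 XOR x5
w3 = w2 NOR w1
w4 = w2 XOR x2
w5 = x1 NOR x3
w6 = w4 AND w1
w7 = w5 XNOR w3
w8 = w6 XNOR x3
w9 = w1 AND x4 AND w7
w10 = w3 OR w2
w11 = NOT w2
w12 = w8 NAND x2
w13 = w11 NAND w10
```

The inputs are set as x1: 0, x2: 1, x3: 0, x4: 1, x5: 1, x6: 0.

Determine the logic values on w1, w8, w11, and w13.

w1 = x4 XOR x6 = 1 XOR 0 = 1
w2 = x3 XOR x5 = 0 XOR 1 = 1
w3 = w2 NOR w1 = 1 NOR 1 = 0
w4 = w2 XOR x2 = 1 XOR 1 = 0
w6 = w4 AND w1 = 0 AND 1 = 0
w8 = w6 XNOR x3 = 0 XNOR 0 = 1
w10 = w3 OR w2 = 0 OR 1 = 1
w11 = NOT w2 = NOT 1 = 0
w13 = w11 NAND w10 = 0 NAND 1 = 1

w1 = 1, w8 = 1, w11 = 0, w13 = 1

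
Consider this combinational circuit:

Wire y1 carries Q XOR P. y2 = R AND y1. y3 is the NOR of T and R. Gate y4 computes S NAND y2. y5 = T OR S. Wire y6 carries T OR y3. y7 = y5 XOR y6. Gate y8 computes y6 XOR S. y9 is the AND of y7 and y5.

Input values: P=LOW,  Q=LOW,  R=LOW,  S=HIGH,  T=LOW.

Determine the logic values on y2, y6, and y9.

y2 = LOW, y6 = HIGH, y9 = LOW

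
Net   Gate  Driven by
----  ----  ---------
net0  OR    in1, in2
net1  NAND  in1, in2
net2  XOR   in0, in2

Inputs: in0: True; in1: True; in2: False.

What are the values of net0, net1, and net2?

net0 = True; net1 = True; net2 = True

net0 = in1 OR in2 = True OR False = True
net1 = in1 NAND in2 = True NAND False = True
net2 = in0 XOR in2 = True XOR False = True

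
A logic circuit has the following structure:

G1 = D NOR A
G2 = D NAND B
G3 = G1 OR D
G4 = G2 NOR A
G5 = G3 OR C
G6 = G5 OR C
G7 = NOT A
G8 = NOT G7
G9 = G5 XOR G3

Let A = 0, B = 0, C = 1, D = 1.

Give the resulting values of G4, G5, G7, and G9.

G4 = 0, G5 = 1, G7 = 1, G9 = 0

G1 = D NOR A = 1 NOR 0 = 0
G2 = D NAND B = 1 NAND 0 = 1
G3 = G1 OR D = 0 OR 1 = 1
G4 = G2 NOR A = 1 NOR 0 = 0
G5 = G3 OR C = 1 OR 1 = 1
G7 = NOT A = NOT 0 = 1
G9 = G5 XOR G3 = 1 XOR 1 = 0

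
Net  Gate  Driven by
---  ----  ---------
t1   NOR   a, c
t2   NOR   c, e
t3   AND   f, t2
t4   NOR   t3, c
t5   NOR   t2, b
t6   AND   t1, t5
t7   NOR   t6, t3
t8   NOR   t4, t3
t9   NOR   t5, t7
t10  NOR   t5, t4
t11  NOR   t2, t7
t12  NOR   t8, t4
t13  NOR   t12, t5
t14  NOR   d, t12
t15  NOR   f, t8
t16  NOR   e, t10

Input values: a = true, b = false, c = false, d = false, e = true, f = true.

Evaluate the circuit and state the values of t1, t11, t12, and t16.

t1 = a NOR c = true NOR false = false
t2 = c NOR e = false NOR true = false
t3 = f AND t2 = true AND false = false
t4 = t3 NOR c = false NOR false = true
t5 = t2 NOR b = false NOR false = true
t6 = t1 AND t5 = false AND true = false
t7 = t6 NOR t3 = false NOR false = true
t8 = t4 NOR t3 = true NOR false = false
t10 = t5 NOR t4 = true NOR true = false
t11 = t2 NOR t7 = false NOR true = false
t12 = t8 NOR t4 = false NOR true = false
t16 = e NOR t10 = true NOR false = false

t1 = false  t11 = false  t12 = false  t16 = false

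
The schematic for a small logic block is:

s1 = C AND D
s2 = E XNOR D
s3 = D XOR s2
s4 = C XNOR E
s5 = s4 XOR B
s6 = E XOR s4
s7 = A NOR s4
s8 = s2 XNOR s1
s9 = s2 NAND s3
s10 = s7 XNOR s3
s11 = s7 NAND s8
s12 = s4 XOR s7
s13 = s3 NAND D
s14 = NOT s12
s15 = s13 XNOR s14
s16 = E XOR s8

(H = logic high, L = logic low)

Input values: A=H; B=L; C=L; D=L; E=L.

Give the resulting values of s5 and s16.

s1 = C AND D = L AND L = L
s2 = E XNOR D = L XNOR L = H
s4 = C XNOR E = L XNOR L = H
s5 = s4 XOR B = H XOR L = H
s8 = s2 XNOR s1 = H XNOR L = L
s16 = E XOR s8 = L XOR L = L

s5 = H; s16 = L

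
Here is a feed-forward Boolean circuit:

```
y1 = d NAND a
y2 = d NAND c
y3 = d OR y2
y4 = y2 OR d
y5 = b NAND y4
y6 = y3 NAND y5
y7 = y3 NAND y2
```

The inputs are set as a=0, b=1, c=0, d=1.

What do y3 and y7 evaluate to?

y3 = 1, y7 = 0

y2 = d NAND c = 1 NAND 0 = 1
y3 = d OR y2 = 1 OR 1 = 1
y7 = y3 NAND y2 = 1 NAND 1 = 0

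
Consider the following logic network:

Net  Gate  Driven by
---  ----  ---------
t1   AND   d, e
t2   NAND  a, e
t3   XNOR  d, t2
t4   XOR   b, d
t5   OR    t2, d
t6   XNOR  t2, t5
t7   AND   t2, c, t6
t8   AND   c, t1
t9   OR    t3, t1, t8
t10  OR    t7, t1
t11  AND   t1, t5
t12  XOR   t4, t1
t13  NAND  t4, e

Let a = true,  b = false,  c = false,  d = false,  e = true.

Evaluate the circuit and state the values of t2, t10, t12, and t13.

t1 = d AND e = false AND true = false
t2 = a NAND e = true NAND true = false
t4 = b XOR d = false XOR false = false
t5 = t2 OR d = false OR false = false
t6 = t2 XNOR t5 = false XNOR false = true
t7 = t2 AND c AND t6 = false AND false AND true = false
t10 = t7 OR t1 = false OR false = false
t12 = t4 XOR t1 = false XOR false = false
t13 = t4 NAND e = false NAND true = true

t2 = false  t10 = false  t12 = false  t13 = true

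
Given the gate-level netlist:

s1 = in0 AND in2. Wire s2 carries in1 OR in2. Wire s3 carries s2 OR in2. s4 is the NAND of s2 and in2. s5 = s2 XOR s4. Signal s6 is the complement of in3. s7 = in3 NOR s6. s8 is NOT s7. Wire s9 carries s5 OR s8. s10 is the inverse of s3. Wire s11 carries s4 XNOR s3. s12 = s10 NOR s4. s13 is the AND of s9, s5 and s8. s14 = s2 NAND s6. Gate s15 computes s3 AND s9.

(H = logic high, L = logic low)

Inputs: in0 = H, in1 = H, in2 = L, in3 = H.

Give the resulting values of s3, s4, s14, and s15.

s3 = H, s4 = H, s14 = H, s15 = H

s2 = in1 OR in2 = H OR L = H
s3 = s2 OR in2 = H OR L = H
s4 = s2 NAND in2 = H NAND L = H
s5 = s2 XOR s4 = H XOR H = L
s6 = NOT in3 = NOT H = L
s7 = in3 NOR s6 = H NOR L = L
s8 = NOT s7 = NOT L = H
s9 = s5 OR s8 = L OR H = H
s14 = s2 NAND s6 = H NAND L = H
s15 = s3 AND s9 = H AND H = H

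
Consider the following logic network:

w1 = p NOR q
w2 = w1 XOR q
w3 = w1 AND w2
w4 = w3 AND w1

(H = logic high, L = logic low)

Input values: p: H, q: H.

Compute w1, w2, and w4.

w1 = L; w2 = H; w4 = L

w1 = p NOR q = H NOR H = L
w2 = w1 XOR q = L XOR H = H
w3 = w1 AND w2 = L AND H = L
w4 = w3 AND w1 = L AND L = L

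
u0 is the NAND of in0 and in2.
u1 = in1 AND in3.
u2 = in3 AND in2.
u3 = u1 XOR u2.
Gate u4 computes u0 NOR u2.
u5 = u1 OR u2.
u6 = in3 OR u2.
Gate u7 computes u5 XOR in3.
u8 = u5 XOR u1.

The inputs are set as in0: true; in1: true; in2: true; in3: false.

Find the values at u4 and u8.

u0 = in0 NAND in2 = true NAND true = false
u1 = in1 AND in3 = true AND false = false
u2 = in3 AND in2 = false AND true = false
u4 = u0 NOR u2 = false NOR false = true
u5 = u1 OR u2 = false OR false = false
u8 = u5 XOR u1 = false XOR false = false

u4 = true; u8 = false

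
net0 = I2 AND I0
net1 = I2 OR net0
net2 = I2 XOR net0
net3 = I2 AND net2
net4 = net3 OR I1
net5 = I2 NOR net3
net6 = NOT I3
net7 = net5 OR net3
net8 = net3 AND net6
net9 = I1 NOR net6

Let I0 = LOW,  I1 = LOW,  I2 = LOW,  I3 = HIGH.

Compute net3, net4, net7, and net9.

net3 = LOW, net4 = LOW, net7 = HIGH, net9 = HIGH

net0 = I2 AND I0 = LOW AND LOW = LOW
net2 = I2 XOR net0 = LOW XOR LOW = LOW
net3 = I2 AND net2 = LOW AND LOW = LOW
net4 = net3 OR I1 = LOW OR LOW = LOW
net5 = I2 NOR net3 = LOW NOR LOW = HIGH
net6 = NOT I3 = NOT HIGH = LOW
net7 = net5 OR net3 = HIGH OR LOW = HIGH
net9 = I1 NOR net6 = LOW NOR LOW = HIGH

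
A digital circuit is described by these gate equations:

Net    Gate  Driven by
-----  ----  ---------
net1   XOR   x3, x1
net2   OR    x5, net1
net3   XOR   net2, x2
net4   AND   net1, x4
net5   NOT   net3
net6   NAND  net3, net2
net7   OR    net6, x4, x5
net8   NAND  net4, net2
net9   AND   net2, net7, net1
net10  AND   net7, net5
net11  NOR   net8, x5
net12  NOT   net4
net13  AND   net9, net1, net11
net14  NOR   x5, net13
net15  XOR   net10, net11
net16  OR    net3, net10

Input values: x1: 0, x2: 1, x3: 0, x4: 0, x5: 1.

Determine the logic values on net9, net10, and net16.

net9 = 0, net10 = 1, net16 = 1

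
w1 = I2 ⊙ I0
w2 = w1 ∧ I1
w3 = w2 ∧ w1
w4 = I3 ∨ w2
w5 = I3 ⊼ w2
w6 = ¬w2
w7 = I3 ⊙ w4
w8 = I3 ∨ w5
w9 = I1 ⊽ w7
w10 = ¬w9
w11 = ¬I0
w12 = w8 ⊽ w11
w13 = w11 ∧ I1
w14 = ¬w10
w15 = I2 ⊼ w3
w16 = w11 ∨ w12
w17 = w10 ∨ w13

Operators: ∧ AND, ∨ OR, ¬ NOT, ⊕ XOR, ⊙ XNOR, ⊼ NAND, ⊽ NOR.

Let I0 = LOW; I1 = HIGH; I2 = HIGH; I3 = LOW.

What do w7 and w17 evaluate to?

w1 = I2 XNOR I0 = HIGH XNOR LOW = LOW
w2 = w1 AND I1 = LOW AND HIGH = LOW
w4 = I3 OR w2 = LOW OR LOW = LOW
w7 = I3 XNOR w4 = LOW XNOR LOW = HIGH
w9 = I1 NOR w7 = HIGH NOR HIGH = LOW
w10 = NOT w9 = NOT LOW = HIGH
w11 = NOT I0 = NOT LOW = HIGH
w13 = w11 AND I1 = HIGH AND HIGH = HIGH
w17 = w10 OR w13 = HIGH OR HIGH = HIGH

w7 = HIGH, w17 = HIGH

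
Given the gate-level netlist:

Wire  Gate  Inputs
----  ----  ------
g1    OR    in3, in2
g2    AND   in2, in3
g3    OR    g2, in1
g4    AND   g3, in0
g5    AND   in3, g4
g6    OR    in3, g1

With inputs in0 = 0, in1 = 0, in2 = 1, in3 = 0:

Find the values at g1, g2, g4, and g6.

g1 = 1  g2 = 0  g4 = 0  g6 = 1

g1 = in3 OR in2 = 0 OR 1 = 1
g2 = in2 AND in3 = 1 AND 0 = 0
g3 = g2 OR in1 = 0 OR 0 = 0
g4 = g3 AND in0 = 0 AND 0 = 0
g6 = in3 OR g1 = 0 OR 1 = 1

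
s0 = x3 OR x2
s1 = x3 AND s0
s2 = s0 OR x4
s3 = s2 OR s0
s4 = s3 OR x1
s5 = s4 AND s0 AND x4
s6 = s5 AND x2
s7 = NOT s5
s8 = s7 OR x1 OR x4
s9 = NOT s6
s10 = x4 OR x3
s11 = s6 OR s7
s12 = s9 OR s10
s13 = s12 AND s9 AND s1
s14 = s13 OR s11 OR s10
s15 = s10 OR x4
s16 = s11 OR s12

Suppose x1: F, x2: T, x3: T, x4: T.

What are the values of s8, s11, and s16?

s0 = x3 OR x2 = T OR T = T
s2 = s0 OR x4 = T OR T = T
s3 = s2 OR s0 = T OR T = T
s4 = s3 OR x1 = T OR F = T
s5 = s4 AND s0 AND x4 = T AND T AND T = T
s6 = s5 AND x2 = T AND T = T
s7 = NOT s5 = NOT T = F
s8 = s7 OR x1 OR x4 = F OR F OR T = T
s9 = NOT s6 = NOT T = F
s10 = x4 OR x3 = T OR T = T
s11 = s6 OR s7 = T OR F = T
s12 = s9 OR s10 = F OR T = T
s16 = s11 OR s12 = T OR T = T

s8 = T  s11 = T  s16 = T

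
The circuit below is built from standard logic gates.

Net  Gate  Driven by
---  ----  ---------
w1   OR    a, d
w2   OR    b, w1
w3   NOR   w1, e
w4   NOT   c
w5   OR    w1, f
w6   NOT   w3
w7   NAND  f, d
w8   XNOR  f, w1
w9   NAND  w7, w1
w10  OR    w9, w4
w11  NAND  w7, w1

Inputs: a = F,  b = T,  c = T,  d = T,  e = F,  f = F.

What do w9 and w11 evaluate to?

w9 = F  w11 = F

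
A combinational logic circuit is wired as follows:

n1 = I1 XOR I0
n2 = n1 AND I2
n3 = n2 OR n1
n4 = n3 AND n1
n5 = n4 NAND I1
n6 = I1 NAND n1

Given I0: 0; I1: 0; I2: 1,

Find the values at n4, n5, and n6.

n1 = I1 XOR I0 = 0 XOR 0 = 0
n2 = n1 AND I2 = 0 AND 1 = 0
n3 = n2 OR n1 = 0 OR 0 = 0
n4 = n3 AND n1 = 0 AND 0 = 0
n5 = n4 NAND I1 = 0 NAND 0 = 1
n6 = I1 NAND n1 = 0 NAND 0 = 1

n4 = 0  n5 = 1  n6 = 1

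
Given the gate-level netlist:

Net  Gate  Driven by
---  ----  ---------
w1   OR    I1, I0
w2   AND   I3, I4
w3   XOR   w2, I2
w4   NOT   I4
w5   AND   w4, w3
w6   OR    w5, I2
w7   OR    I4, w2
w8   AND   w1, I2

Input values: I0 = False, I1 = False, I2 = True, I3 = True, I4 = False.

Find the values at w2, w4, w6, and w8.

w2 = False, w4 = True, w6 = True, w8 = False

w1 = I1 OR I0 = False OR False = False
w2 = I3 AND I4 = True AND False = False
w3 = w2 XOR I2 = False XOR True = True
w4 = NOT I4 = NOT False = True
w5 = w4 AND w3 = True AND True = True
w6 = w5 OR I2 = True OR True = True
w8 = w1 AND I2 = False AND True = False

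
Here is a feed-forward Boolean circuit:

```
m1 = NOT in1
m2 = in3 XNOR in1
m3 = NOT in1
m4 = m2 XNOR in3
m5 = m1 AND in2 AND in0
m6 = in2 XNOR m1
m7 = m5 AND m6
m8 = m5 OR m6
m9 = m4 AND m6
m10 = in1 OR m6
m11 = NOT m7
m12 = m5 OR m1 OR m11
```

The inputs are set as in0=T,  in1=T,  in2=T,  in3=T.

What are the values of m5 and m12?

m1 = NOT in1 = NOT T = F
m5 = m1 AND in2 AND in0 = F AND T AND T = F
m6 = in2 XNOR m1 = T XNOR F = F
m7 = m5 AND m6 = F AND F = F
m11 = NOT m7 = NOT F = T
m12 = m5 OR m1 OR m11 = F OR F OR T = T

m5 = F, m12 = T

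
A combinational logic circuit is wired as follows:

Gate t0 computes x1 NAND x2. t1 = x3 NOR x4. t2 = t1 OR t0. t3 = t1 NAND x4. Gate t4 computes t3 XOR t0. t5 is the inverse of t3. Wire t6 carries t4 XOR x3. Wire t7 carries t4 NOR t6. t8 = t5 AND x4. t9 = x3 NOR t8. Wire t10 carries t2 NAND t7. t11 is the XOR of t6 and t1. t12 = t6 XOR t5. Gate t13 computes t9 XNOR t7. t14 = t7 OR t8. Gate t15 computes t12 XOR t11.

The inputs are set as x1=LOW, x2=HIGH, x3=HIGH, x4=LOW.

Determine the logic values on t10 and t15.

t0 = x1 NAND x2 = LOW NAND HIGH = HIGH
t1 = x3 NOR x4 = HIGH NOR LOW = LOW
t2 = t1 OR t0 = LOW OR HIGH = HIGH
t3 = t1 NAND x4 = LOW NAND LOW = HIGH
t4 = t3 XOR t0 = HIGH XOR HIGH = LOW
t5 = NOT t3 = NOT HIGH = LOW
t6 = t4 XOR x3 = LOW XOR HIGH = HIGH
t7 = t4 NOR t6 = LOW NOR HIGH = LOW
t10 = t2 NAND t7 = HIGH NAND LOW = HIGH
t11 = t6 XOR t1 = HIGH XOR LOW = HIGH
t12 = t6 XOR t5 = HIGH XOR LOW = HIGH
t15 = t12 XOR t11 = HIGH XOR HIGH = LOW

t10 = HIGH  t15 = LOW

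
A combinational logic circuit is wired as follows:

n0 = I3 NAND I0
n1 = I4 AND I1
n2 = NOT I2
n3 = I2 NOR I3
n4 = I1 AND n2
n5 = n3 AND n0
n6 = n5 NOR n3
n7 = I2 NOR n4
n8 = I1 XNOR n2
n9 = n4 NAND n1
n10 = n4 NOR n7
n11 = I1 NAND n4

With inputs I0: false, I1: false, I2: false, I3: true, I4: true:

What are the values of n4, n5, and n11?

n4 = false  n5 = false  n11 = true

n0 = I3 NAND I0 = true NAND false = true
n2 = NOT I2 = NOT false = true
n3 = I2 NOR I3 = false NOR true = false
n4 = I1 AND n2 = false AND true = false
n5 = n3 AND n0 = false AND true = false
n11 = I1 NAND n4 = false NAND false = true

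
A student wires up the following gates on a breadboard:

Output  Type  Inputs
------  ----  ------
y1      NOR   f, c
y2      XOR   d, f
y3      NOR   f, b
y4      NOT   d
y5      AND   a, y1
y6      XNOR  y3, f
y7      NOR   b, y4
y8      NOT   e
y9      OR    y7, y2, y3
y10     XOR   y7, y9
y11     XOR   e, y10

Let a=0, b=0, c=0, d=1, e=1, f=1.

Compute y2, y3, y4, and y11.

y2 = 0, y3 = 0, y4 = 0, y11 = 1

y2 = d XOR f = 1 XOR 1 = 0
y3 = f NOR b = 1 NOR 0 = 0
y4 = NOT d = NOT 1 = 0
y7 = b NOR y4 = 0 NOR 0 = 1
y9 = y7 OR y2 OR y3 = 1 OR 0 OR 0 = 1
y10 = y7 XOR y9 = 1 XOR 1 = 0
y11 = e XOR y10 = 1 XOR 0 = 1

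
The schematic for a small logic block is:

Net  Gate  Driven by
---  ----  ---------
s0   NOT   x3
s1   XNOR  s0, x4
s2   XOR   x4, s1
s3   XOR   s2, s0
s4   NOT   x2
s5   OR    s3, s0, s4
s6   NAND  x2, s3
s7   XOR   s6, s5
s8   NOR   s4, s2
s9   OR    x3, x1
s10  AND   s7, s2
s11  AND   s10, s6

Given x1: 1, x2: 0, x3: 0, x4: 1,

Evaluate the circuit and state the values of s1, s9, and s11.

s0 = NOT x3 = NOT 0 = 1
s1 = s0 XNOR x4 = 1 XNOR 1 = 1
s2 = x4 XOR s1 = 1 XOR 1 = 0
s3 = s2 XOR s0 = 0 XOR 1 = 1
s4 = NOT x2 = NOT 0 = 1
s5 = s3 OR s0 OR s4 = 1 OR 1 OR 1 = 1
s6 = x2 NAND s3 = 0 NAND 1 = 1
s7 = s6 XOR s5 = 1 XOR 1 = 0
s9 = x3 OR x1 = 0 OR 1 = 1
s10 = s7 AND s2 = 0 AND 0 = 0
s11 = s10 AND s6 = 0 AND 1 = 0

s1 = 1; s9 = 1; s11 = 0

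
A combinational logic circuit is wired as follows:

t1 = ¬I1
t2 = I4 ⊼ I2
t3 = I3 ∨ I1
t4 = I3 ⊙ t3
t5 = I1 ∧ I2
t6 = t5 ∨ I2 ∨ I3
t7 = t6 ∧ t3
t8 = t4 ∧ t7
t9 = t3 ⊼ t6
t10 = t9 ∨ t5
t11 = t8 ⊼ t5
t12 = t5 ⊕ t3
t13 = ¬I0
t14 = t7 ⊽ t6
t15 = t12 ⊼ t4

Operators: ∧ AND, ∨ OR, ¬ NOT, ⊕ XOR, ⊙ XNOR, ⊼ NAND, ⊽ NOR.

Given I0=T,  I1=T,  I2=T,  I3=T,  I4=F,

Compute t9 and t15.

t9 = F; t15 = T

t3 = I3 OR I1 = T OR T = T
t4 = I3 XNOR t3 = T XNOR T = T
t5 = I1 AND I2 = T AND T = T
t6 = t5 OR I2 OR I3 = T OR T OR T = T
t9 = t3 NAND t6 = T NAND T = F
t12 = t5 XOR t3 = T XOR T = F
t15 = t12 NAND t4 = F NAND T = T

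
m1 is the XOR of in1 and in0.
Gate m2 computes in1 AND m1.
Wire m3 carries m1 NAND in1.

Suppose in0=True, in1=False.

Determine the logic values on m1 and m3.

m1 = in1 XOR in0 = False XOR True = True
m3 = m1 NAND in1 = True NAND False = True

m1 = True; m3 = True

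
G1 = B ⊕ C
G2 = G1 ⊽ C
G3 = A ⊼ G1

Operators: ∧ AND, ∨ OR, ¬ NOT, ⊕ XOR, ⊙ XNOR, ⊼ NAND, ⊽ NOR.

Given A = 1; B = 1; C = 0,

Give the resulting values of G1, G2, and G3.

G1 = 1; G2 = 0; G3 = 0

G1 = B XOR C = 1 XOR 0 = 1
G2 = G1 NOR C = 1 NOR 0 = 0
G3 = A NAND G1 = 1 NAND 1 = 0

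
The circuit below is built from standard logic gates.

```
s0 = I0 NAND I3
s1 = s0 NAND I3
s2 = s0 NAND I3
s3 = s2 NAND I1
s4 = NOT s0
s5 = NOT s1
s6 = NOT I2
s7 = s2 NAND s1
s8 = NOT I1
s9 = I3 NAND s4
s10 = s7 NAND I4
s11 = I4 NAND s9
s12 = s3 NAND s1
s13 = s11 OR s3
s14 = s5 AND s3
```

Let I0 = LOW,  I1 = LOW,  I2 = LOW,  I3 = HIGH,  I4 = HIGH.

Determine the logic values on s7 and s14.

s0 = I0 NAND I3 = LOW NAND HIGH = HIGH
s1 = s0 NAND I3 = HIGH NAND HIGH = LOW
s2 = s0 NAND I3 = HIGH NAND HIGH = LOW
s3 = s2 NAND I1 = LOW NAND LOW = HIGH
s5 = NOT s1 = NOT LOW = HIGH
s7 = s2 NAND s1 = LOW NAND LOW = HIGH
s14 = s5 AND s3 = HIGH AND HIGH = HIGH

s7 = HIGH  s14 = HIGH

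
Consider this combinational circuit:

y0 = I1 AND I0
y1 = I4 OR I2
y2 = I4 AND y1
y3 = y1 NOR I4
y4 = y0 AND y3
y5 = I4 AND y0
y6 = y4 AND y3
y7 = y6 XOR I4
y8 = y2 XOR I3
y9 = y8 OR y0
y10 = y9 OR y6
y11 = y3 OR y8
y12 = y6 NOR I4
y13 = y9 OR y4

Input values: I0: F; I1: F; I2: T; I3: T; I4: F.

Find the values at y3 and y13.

y0 = I1 AND I0 = F AND F = F
y1 = I4 OR I2 = F OR T = T
y2 = I4 AND y1 = F AND T = F
y3 = y1 NOR I4 = T NOR F = F
y4 = y0 AND y3 = F AND F = F
y8 = y2 XOR I3 = F XOR T = T
y9 = y8 OR y0 = T OR F = T
y13 = y9 OR y4 = T OR F = T

y3 = F, y13 = T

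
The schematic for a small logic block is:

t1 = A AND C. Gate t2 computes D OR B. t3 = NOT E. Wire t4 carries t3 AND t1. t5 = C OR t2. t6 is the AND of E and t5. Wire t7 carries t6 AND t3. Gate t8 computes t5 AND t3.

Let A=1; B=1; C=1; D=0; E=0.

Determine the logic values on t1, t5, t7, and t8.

t1 = A AND C = 1 AND 1 = 1
t2 = D OR B = 0 OR 1 = 1
t3 = NOT E = NOT 0 = 1
t5 = C OR t2 = 1 OR 1 = 1
t6 = E AND t5 = 0 AND 1 = 0
t7 = t6 AND t3 = 0 AND 1 = 0
t8 = t5 AND t3 = 1 AND 1 = 1

t1 = 1  t5 = 1  t7 = 0  t8 = 1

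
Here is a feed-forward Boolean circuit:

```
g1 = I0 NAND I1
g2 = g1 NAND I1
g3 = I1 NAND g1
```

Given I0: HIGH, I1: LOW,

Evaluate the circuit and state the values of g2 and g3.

g2 = HIGH, g3 = HIGH

g1 = I0 NAND I1 = HIGH NAND LOW = HIGH
g2 = g1 NAND I1 = HIGH NAND LOW = HIGH
g3 = I1 NAND g1 = LOW NAND HIGH = HIGH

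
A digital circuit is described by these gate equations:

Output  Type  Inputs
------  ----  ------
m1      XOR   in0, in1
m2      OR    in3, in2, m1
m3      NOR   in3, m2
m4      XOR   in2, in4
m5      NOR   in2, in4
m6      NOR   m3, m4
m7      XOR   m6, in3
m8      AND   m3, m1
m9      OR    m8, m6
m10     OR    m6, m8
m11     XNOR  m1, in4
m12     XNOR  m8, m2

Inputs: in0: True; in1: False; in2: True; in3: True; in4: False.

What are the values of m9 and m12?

m1 = in0 XOR in1 = True XOR False = True
m2 = in3 OR in2 OR m1 = True OR True OR True = True
m3 = in3 NOR m2 = True NOR True = False
m4 = in2 XOR in4 = True XOR False = True
m6 = m3 NOR m4 = False NOR True = False
m8 = m3 AND m1 = False AND True = False
m9 = m8 OR m6 = False OR False = False
m12 = m8 XNOR m2 = False XNOR True = False

m9 = False; m12 = False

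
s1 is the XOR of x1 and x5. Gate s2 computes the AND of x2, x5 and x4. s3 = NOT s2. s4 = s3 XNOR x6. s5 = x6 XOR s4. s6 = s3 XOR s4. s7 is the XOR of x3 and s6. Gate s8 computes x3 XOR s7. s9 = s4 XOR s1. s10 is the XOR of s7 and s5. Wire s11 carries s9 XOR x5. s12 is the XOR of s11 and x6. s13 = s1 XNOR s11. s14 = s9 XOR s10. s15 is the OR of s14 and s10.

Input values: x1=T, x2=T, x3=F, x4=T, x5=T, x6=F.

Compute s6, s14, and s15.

s1 = x1 XOR x5 = T XOR T = F
s2 = x2 AND x5 AND x4 = T AND T AND T = T
s3 = NOT s2 = NOT T = F
s4 = s3 XNOR x6 = F XNOR F = T
s5 = x6 XOR s4 = F XOR T = T
s6 = s3 XOR s4 = F XOR T = T
s7 = x3 XOR s6 = F XOR T = T
s9 = s4 XOR s1 = T XOR F = T
s10 = s7 XOR s5 = T XOR T = F
s14 = s9 XOR s10 = T XOR F = T
s15 = s14 OR s10 = T OR F = T

s6 = T; s14 = T; s15 = T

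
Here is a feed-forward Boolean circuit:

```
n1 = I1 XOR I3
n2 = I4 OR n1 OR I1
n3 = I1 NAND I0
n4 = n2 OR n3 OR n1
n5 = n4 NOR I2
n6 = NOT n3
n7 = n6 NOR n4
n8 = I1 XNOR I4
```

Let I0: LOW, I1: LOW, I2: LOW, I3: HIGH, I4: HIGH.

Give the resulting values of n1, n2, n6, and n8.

n1 = I1 XOR I3 = LOW XOR HIGH = HIGH
n2 = I4 OR n1 OR I1 = HIGH OR HIGH OR LOW = HIGH
n3 = I1 NAND I0 = LOW NAND LOW = HIGH
n6 = NOT n3 = NOT HIGH = LOW
n8 = I1 XNOR I4 = LOW XNOR HIGH = LOW

n1 = HIGH, n2 = HIGH, n6 = LOW, n8 = LOW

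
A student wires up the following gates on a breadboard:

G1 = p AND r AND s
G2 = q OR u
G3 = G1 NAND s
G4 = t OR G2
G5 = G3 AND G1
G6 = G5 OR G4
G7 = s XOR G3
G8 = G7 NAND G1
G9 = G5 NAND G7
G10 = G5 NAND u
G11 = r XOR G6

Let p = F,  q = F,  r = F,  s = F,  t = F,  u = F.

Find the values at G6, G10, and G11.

G6 = F, G10 = T, G11 = F

G1 = p AND r AND s = F AND F AND F = F
G2 = q OR u = F OR F = F
G3 = G1 NAND s = F NAND F = T
G4 = t OR G2 = F OR F = F
G5 = G3 AND G1 = T AND F = F
G6 = G5 OR G4 = F OR F = F
G10 = G5 NAND u = F NAND F = T
G11 = r XOR G6 = F XOR F = F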